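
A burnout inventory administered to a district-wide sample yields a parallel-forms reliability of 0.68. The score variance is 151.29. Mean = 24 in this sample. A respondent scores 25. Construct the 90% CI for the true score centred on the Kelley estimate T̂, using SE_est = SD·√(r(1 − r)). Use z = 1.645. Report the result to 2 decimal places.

SD = √151.29 = 12.300
Estimated true score = 0.680×25 + (1 − 0.680)×24 ≈ 24.680
SE_est = 12.300·√[r(1 − r)] ≈ 5.738
CI = 24.680 ± 1.645 × 5.738 → [15.242, 34.118]

[15.24, 34.12]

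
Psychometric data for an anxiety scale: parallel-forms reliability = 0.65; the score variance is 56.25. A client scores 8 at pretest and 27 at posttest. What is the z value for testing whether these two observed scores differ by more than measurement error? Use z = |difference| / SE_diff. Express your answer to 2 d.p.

3.03

SD = √56.25 ≈ 7.5000
The standard error of measurement is 7.5000*√(1 − 0.6500) ≈ 7.5000*0.5916 ≈ 4.4371.
SE_diff = √2 * SEM ≈ 6.2750
z = |8 − 27| / 6.2750 = 19 / 6.2750 ≈ 3.0279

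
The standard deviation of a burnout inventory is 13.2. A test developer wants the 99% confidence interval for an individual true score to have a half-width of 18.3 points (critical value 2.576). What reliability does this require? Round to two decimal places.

SEM needed = half-width / z = 18.3/2.576 ≈ 7.10404
r = 1 − (SEM / SD)² = 1 − (7.10404 / 13.2)² ≈ 1 − 0.28964 ≈ 0.71036

0.71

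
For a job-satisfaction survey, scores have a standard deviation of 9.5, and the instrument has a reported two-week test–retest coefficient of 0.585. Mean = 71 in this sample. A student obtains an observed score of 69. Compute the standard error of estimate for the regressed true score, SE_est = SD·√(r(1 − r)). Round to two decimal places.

SE_est = SD × √(r(1 − r)) = 9.500 × √0.243 ≈ 9.500 × 0.493 ≈ 4.681

4.68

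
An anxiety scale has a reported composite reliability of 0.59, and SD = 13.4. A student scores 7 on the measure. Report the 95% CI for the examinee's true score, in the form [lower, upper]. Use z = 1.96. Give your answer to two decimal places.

[-9.82, 23.82]

SEM = 13.400·√(1 − 0.590) ≈ 8.580
Half-width = 1.96·8.580 ≈ 16.817
95% CI: 7 ± 16.817 = [-9.817, 23.817]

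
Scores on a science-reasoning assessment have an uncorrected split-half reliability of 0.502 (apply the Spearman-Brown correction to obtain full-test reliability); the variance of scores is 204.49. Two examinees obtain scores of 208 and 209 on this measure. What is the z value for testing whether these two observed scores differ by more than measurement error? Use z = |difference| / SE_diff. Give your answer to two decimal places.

SD = √204.49 = 14.300
Full-length reliability (Spearman-Brown) = 2(0.502)/(1+0.502) ≈ 0.668
SEM = 14.300 × √(1 − 0.668) = 14.300 × √0.332 ≈ 14.300 × 0.576 ≈ 8.234
Standard error of the difference = 8.234·√2 ≈ 11.645
z = |208 − 209| / 11.645 = 1 / 11.645 ≈ 0.086

0.09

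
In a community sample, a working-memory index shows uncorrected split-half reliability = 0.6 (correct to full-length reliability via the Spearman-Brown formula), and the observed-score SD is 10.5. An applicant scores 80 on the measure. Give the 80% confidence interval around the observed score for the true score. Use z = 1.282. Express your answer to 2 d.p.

Full-length reliability (Spearman-Brown) = 2(0.6)/(1+0.6) ≈ 0.75000
SEM = 10.50000 × √(1 − 0.75000) = 10.50000 × √0.25000 ≈ 10.50000 × 0.50000 ≈ 5.25000
Half-width = 1.282×5.25000 ≈ 6.73050
CI = 80 ± 6.73050 → [73.26950, 86.73050]

[73.27, 86.73]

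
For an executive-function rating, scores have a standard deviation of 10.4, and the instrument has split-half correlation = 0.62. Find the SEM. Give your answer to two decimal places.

5.04

Full-length reliability (Spearman-Brown) = 2(0.62)/(1+0.62) ≈ 0.7654
SEM = 10.4000 * √(1 − 0.7654) = 10.4000 * √0.2346 ≈ 10.4000 * 0.4843 ≈ 5.0369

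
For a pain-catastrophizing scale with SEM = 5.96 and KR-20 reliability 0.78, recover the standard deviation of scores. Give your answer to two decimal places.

12.71

SD = SEM / √(1 − r) = 5.96 / √0.220 ≈ 5.96 / 0.469 ≈ 12.707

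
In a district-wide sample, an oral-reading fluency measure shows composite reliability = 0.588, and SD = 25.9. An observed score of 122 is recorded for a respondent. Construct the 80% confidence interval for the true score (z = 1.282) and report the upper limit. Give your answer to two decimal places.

The standard error of measurement is 25.90000×√(1 − 0.58800) ≈ 25.90000×0.64187 ≈ 16.62449.
Half-width = 1.282×16.62449 ≈ 21.31260
Upper limit = 122 + 21.31260 ≈ 143.31260

143.31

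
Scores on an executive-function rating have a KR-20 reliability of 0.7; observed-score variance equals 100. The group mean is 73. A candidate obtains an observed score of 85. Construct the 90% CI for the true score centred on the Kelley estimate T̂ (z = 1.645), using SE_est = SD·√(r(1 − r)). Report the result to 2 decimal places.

[73.86, 88.94]

SD = √100 ≈ 10.0000
T̂ = r·X + (1 − r)·M = 0.7000·85 + 0.3000·73 = 59.5000 + 21.9000 ≈ 81.4000
SE_est = 10.0000·√(0.7000·0.3000) ≈ 4.5826
CI = 81.4000 ± 1.645 · 4.5826 → [73.8617, 88.9383]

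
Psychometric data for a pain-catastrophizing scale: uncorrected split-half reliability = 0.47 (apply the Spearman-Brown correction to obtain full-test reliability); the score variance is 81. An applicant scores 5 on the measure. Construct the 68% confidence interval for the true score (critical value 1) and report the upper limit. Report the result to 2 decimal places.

SD = √81 ≈ 9.000
r_full = 2·0.47 / (1 + 0.47) ≈ 0.639
SEM = 9.000×√(1 − 0.639) ≈ 5.404
Margin = 1 × 5.404 ≈ 5.404
Upper limit = 5 + 5.404 ≈ 10.404

10.40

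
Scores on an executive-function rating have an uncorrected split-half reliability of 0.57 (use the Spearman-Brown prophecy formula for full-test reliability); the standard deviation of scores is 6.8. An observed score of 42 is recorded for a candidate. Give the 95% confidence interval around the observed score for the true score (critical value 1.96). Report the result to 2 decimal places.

r_full = 2·0.57 / (1 + 0.57) ≃ 0.72611
SEM = 6.80000 × √(1 − 0.72611) = 6.80000 × √0.27389 ≃ 6.80000 × 0.52334 ≃ 3.55872
Half-width = 1.96×3.55872 ≃ 6.97508
95% CI: 42 ± 6.97508 = [35.02492, 48.97508]

[35.02, 48.98]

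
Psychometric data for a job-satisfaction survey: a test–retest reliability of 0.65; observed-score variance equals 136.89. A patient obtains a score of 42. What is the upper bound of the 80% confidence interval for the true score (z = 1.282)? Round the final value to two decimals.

50.87

σ = 136.89^(1/2) = 11.700
SEM = 11.700·√(1 − 0.650) ≈ 6.922
Margin = 1.282 · 6.922 ≈ 8.874
Upper bound: 42 + 8.874 = 50.874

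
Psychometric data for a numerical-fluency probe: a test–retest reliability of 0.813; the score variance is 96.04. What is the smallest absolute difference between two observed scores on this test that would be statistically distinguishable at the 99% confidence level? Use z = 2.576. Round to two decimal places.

15.44

σ = 96.04^(1/2) = 9.80000
The standard error of measurement is 9.80000*√(1 − 0.81300) ≈ 9.80000*0.43243 ≈ 4.23786.
SE_diff = SEM * √2 ≈ 4.23786 * 1.41421 ≈ 5.99324
Smallest detectable difference = 2.576*5.99324 ≈ 15.43859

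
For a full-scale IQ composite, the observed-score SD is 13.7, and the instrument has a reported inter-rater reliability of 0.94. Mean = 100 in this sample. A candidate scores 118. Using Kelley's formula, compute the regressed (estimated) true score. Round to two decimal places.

116.92

T̂ = r·X + (1 − r)·M = 0.9400×118 + 0.0600×100 = 110.9200 + 6.0000 ≈ 116.9200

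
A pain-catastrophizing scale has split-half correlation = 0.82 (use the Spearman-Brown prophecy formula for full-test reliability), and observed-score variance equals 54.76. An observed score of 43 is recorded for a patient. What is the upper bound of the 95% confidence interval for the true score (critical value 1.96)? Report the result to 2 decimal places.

47.56

SD = √54.76 = 7.4000
r_full = 2·0.82 / (1 + 0.82) ≈ 0.9011
SEM = 7.4000*√(1 − 0.9011) ≈ 2.3272
Half-width = 1.96*2.3272 ≈ 4.5613
Upper bound: 43 + 4.5613 = 47.5613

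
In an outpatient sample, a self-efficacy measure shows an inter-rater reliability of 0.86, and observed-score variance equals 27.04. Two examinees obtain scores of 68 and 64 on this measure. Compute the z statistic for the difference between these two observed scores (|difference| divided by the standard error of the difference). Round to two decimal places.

1.45

SD = √27.04 ≈ 5.2000
SEM = 5.2000 × √(1 − 0.8600) = 5.2000 × √0.1400 ≈ 5.2000 × 0.3742 ≈ 1.9457
SE_diff = SEM × √2 ≈ 1.9457 × 1.4142 ≈ 2.7516
z = 4 / 2.7516 ≈ 1.4537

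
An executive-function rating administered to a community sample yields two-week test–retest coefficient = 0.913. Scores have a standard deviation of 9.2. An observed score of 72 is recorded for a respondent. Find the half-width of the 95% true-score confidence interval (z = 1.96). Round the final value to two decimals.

5.32

SEM = 9.2000 × √(1 − 0.9130) = 9.2000 × √0.0870 ≈ 9.2000 × 0.2950 ≈ 2.7136
Margin = 1.96 × 2.7136 ≈ 5.3187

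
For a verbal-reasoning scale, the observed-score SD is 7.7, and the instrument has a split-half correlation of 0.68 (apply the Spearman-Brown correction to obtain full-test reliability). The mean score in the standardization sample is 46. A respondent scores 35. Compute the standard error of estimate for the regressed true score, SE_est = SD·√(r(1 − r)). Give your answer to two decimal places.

Full-length reliability (Spearman-Brown) = 2(0.68)/(1+0.68) ≃ 0.810
SE_est = SD · √(r(1 − r)) = 7.700 · √0.154 ≃ 7.700 · 0.393 ≃ 3.024

3.02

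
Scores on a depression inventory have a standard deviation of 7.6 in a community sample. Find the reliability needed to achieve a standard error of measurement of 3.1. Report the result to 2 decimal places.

0.83

r = 1 − (3.100/7.6)² ≈ 1 − 0.166 ≈ 0.834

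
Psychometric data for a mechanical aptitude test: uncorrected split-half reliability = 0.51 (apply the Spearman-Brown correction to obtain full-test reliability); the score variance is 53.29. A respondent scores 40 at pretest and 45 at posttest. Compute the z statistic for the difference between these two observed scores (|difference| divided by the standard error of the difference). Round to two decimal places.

SD = √53.29 = 7.300
r_full = 2·0.51 / (1 + 0.51) ≈ 0.675
SEM = 7.300×√(1 − 0.675) ≈ 4.158
SE_diff = √2 × SEM ≈ 5.881
z = 5 / 5.881 ≈ 0.850

0.85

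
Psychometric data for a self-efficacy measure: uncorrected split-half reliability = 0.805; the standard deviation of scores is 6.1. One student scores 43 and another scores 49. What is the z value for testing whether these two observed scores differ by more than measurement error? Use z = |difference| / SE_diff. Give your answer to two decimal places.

Spearman-Brown: r = 2(0.805) / (1 + 0.805) = 1.6100 / 1.8050 ≃ 0.8920
SEM = 6.1000*√(1 − 0.8920) ≃ 2.0050
SE_diff = SEM * √2 ≃ 2.0050 * 1.4142 ≃ 2.8355
z = 6 / 2.8355 ≃ 2.1161

2.12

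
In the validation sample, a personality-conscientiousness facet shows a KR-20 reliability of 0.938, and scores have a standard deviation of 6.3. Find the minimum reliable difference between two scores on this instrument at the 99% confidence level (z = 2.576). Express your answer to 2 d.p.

SEM = 6.3000 * √(1 − 0.9380) = 6.3000 * √0.0620 ≈ 6.3000 * 0.2490 ≈ 1.5687
Standard error of the difference = 1.5687·√2 ≈ 2.2185
Smallest detectable difference = 2.576*2.2185 ≈ 5.7148

5.71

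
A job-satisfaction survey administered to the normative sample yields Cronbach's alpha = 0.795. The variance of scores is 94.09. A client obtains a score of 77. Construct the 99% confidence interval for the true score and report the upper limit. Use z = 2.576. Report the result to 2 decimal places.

SD = √94.09 ≃ 9.70000
SEM = 9.70000 × √(1 − 0.79500) = 9.70000 × √0.20500 ≃ 9.70000 × 0.45277 ≃ 4.39186
2.576 × SEM ≃ 11.31344
Upper bound: 77 + 11.31344 = 88.31344

88.31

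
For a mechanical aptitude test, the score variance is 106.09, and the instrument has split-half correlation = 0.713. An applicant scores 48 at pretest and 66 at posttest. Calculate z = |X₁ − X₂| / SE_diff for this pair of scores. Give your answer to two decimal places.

σ = 106.09^(1/2) = 10.3000
Full-length reliability (Spearman-Brown) = 2(0.713)/(1+0.713) ≈ 0.8325
SEM = 10.3000 · √(1 − 0.8325) = 10.3000 · √0.1675 ≈ 10.3000 · 0.4093 ≈ 4.2160
SE_diff = SEM · √2 ≈ 4.2160 · 1.4142 ≈ 5.9623
z = 18 / 5.9623 ≈ 3.0190

3.02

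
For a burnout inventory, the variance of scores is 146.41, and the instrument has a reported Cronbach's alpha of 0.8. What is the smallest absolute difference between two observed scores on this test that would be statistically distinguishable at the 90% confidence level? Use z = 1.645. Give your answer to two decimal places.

SD = √146.41 = 12.100
SEM = 12.100 · √(1 − 0.800) = 12.100 · √0.200 ≈ 12.100 · 0.447 ≈ 5.411
SE_diff = SEM · √2 ≈ 5.411 · 1.414 ≈ 7.653
Smallest detectable difference = 1.645·7.653 ≈ 12.589

12.59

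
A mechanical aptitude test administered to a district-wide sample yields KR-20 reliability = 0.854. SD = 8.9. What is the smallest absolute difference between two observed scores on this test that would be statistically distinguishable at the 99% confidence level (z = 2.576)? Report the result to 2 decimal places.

12.39

SEM = 8.900 * √(1 − 0.854) = 8.900 * √0.146 ≈ 8.900 * 0.382 ≈ 3.401
Standard error of the difference = 3.401·√2 ≈ 4.809
Smallest detectable difference = 2.576*4.809 ≈ 12.389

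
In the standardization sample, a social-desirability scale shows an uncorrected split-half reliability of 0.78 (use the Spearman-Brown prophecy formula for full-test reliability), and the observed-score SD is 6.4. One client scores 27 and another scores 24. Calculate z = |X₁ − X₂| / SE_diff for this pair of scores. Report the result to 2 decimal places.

0.94

r_full = 2·0.78 / (1 + 0.78) ≈ 0.876
The standard error of measurement is 6.400×√(1 − 0.876) ≈ 6.400×0.352 ≈ 2.250.
SE_diff = SEM × √2 ≈ 2.250 × 1.414 ≈ 3.182
z = 3 / 3.182 ≈ 0.943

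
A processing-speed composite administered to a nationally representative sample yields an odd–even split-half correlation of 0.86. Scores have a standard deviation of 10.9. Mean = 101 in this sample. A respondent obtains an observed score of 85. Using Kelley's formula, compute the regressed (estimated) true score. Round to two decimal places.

86.20

Spearman-Brown: r = 2(0.86) / (1 + 0.86) = 1.72000 / 1.86000 ≈ 0.92473
T̂ = 0.92473(85) + 0.07527(101) ≈ 86.20430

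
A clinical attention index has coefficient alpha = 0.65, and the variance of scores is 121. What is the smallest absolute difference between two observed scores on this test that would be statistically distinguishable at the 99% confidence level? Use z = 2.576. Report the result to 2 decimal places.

23.71

σ = 121^(1/2) = 11.0000
SEM = 11.0000 · √(1 − 0.6500) = 11.0000 · √0.3500 ≈ 11.0000 · 0.5916 ≈ 6.5077
SE_diff = √2 · SEM ≈ 9.2033
Minimum reliable difference = 2.576 · SE_diff ≈ 2.576 · 9.2033 ≈ 23.7076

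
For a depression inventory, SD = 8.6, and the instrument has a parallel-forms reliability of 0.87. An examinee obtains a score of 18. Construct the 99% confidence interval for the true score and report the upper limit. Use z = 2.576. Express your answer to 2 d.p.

25.99

SEM = 8.600 × √(1 − 0.870) = 8.600 × √0.130 ≈ 8.600 × 0.361 ≈ 3.101
Margin = 2.576 × 3.101 ≈ 7.988
Upper bound: 18 + 7.988 = 25.988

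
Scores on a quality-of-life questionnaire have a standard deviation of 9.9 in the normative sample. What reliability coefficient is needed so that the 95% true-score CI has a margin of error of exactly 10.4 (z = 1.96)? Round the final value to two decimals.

Required SEM = 10.4 / 1.96 ≈ 5.3061
r = 1 − (SEM / SD)² = 1 − (5.3061 / 9.9)² ≈ 1 − 0.2873 ≈ 0.7127

0.71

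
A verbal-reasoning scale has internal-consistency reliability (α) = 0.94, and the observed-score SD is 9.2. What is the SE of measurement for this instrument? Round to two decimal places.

The standard error of measurement is 9.200×√(1 − 0.940) ≈ 9.200×0.245 ≈ 2.254.

2.25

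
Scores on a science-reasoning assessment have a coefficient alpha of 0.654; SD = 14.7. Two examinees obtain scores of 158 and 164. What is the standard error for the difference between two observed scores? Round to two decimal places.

12.23

SEM = 14.7000×√(1 − 0.6540) ≈ 8.6468
SE_diff = SEM × √2 ≈ 8.6468 × 1.4142 ≈ 12.2284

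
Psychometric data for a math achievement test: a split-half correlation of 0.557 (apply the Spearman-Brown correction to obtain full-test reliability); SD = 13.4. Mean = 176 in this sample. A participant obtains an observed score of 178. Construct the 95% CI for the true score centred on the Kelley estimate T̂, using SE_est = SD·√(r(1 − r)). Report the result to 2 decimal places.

[165.58, 189.28]

Full-length reliability (Spearman-Brown) = 2(0.557)/(1+0.557) ≃ 0.7155
T̂ = 0.7155(178) + 0.2845(176) ≃ 177.4310
SE_est = SD · √(r(1 − r)) = 13.4000 · √0.2036 ≃ 13.4000 · 0.4512 ≃ 6.0459
CI = 177.4310 ± 1.96 · 6.0459 → [165.5810, 189.2809]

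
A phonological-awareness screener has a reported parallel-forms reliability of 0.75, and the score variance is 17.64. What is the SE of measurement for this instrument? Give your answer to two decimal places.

SD = √17.64 ≈ 4.2000
SEM = 4.2000*√(1 − 0.7500) ≈ 2.1000

2.10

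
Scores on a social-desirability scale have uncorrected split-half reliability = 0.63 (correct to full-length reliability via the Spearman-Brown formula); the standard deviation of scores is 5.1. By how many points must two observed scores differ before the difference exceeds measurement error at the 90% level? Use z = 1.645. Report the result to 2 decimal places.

5.65

r_full = 2·0.63 / (1 + 0.63) ≈ 0.77301
The standard error of measurement is 5.10000·√(1 − 0.77301) ≈ 5.10000·0.47644 ≈ 2.42984.
SE_diff = SEM · √2 ≈ 2.42984 · 1.41421 ≈ 3.43631
Smallest detectable difference = 1.645·3.43631 ≈ 5.65273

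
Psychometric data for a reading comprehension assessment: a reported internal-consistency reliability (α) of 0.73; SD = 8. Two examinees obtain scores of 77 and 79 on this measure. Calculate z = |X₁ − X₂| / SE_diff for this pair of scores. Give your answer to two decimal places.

SEM = 8.0000×√(1 − 0.7300) ≃ 4.1569
Standard error of the difference = 4.1569·√2 ≃ 5.8788
z = |77 − 79| / 5.8788 = 2 / 5.8788 ≃ 0.3402

0.34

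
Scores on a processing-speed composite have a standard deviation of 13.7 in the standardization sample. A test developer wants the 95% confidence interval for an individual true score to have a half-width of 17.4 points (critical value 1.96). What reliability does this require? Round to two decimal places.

0.58

SEM needed = half-width / z = 17.4/1.96 ≈ 8.87755
r = 1 − (8.87755/13.7)² ≈ 1 − 0.41990 ≈ 0.58010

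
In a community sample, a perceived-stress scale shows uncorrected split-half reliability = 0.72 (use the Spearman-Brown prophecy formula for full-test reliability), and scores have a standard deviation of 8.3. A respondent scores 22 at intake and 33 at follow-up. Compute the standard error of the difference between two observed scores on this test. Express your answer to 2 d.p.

Full-length reliability (Spearman-Brown) = 2(0.72)/(1+0.72) ≈ 0.837
The standard error of measurement is 8.300*√(1 − 0.837) ≈ 8.300*0.403 ≈ 3.349.
SE_diff = SEM * √2 ≈ 3.349 * 1.414 ≈ 4.736

4.74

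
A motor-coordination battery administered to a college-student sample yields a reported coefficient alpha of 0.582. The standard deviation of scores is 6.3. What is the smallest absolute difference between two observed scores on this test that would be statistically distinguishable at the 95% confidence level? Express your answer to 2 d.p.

SEM = 6.3000 * √(1 − 0.5820) = 6.3000 * √0.4180 ≃ 6.3000 * 0.6465 ≃ 4.0731
SE_diff = √2 * SEM ≃ 5.7603
Minimum reliable difference = 1.96 * SE_diff ≃ 1.96 * 5.7603 ≃ 11.2902

11.29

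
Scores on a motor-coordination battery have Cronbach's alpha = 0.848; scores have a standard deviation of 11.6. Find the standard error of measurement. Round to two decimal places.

SEM = 11.6000 · √(1 − 0.8480) = 11.6000 · √0.1520 ≈ 11.6000 · 0.3899 ≈ 4.5225

4.52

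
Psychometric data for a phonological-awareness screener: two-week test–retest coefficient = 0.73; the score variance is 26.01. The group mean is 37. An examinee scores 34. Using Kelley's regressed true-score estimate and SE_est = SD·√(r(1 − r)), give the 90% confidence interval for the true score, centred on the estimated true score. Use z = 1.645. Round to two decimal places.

[31.09, 38.53]

SD = √26.01 = 5.1000
T̂ = r·X + (1 − r)·M = 0.7300×34 + 0.2700×37 = 24.8200 + 9.9900 ≃ 34.8100
SE_est = 5.1000·√[r(1 − r)] ≃ 2.2642
90% CI: 34.8100 ± 3.7246 ≃ (31.0854, 38.5346)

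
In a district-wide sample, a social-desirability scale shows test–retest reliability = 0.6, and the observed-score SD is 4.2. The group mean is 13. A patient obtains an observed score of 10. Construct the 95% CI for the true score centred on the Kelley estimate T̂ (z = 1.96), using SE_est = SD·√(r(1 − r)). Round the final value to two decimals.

T̂ = 0.6000(10) + 0.4000(13) ≈ 11.2000
SE_est = SD × √(r(1 − r)) = 4.2000 × √0.2400 ≈ 4.2000 × 0.4899 ≈ 2.0576
CI = 11.2000 ± 1.96 × 2.0576 → [7.1672, 15.2328]

[7.17, 15.23]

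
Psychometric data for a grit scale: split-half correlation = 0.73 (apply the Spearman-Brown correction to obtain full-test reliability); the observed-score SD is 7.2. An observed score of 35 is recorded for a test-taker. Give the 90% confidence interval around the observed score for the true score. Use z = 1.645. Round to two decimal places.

[30.32, 39.68]

Full-length reliability (Spearman-Brown) = 2(0.73)/(1+0.73) ≈ 0.8439
The standard error of measurement is 7.2000*√(1 − 0.8439) ≈ 7.2000*0.3951 ≈ 2.8444.
Margin = 1.645 * 2.8444 ≈ 4.6790
CI = 35 ± 4.6790 → [30.3210, 39.6790]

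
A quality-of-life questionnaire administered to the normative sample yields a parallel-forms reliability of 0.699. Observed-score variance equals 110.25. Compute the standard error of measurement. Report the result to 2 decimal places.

SD = √110.25 ≈ 10.50000
SEM = 10.50000 · √(1 − 0.69900) = 10.50000 · √0.30100 ≈ 10.50000 · 0.54863 ≈ 5.76066

5.76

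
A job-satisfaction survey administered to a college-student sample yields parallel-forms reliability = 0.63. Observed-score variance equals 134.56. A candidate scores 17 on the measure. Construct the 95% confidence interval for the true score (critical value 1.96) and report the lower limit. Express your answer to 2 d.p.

3.17

SD = √134.56 ≈ 11.6000
SEM = 11.6000 × √(1 − 0.6300) = 11.6000 × √0.3700 ≈ 11.6000 × 0.6083 ≈ 7.0560
Margin = 1.96 × 7.0560 ≈ 13.8298
Lower bound: 17 − 13.8298 = 3.1702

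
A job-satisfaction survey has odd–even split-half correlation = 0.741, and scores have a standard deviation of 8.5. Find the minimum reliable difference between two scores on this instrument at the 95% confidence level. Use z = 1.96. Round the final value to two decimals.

9.09

Spearman-Brown: r = 2(0.741) / (1 + 0.741) = 1.4820 / 1.7410 ≃ 0.8512
SEM = 8.5000*√(1 − 0.8512) ≃ 3.2785
SE_diff = √2 * SEM ≃ 4.6364
Smallest detectable difference = 1.96*4.6364 ≃ 9.0874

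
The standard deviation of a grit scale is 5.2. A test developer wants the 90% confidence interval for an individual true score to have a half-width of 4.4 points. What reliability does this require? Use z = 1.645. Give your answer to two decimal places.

0.74

Required SEM = 4.4 / 1.645 ≃ 2.67477
r = 1 − (2.67477/5.2)² ≃ 1 − 0.26459 ≃ 0.73541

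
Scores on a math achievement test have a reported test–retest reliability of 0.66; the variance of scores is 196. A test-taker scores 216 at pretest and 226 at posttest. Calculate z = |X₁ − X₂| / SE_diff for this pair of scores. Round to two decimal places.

SD = √196 = 14.000
SEM = 14.000 * √(1 − 0.660) = 14.000 * √0.340 ≈ 14.000 * 0.583 ≈ 8.163
Standard error of the difference = 8.163·√2 ≈ 11.545
z = 10 / 11.545 ≈ 0.866

0.87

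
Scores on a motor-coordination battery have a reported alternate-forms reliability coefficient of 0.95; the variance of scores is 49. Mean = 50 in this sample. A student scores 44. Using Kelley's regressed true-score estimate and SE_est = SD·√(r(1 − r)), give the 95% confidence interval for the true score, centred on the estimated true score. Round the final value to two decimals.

[41.31, 47.29]

SD = √49 ≈ 7.000
T̂ = r·X + (1 − r)·M = 0.950×44 + 0.050×50 = 41.800 + 2.500 ≈ 44.300
SE_est = SD × √(r(1 − r)) = 7.000 × √0.048 ≈ 7.000 × 0.218 ≈ 1.526
95% CI: 44.300 ± 2.990 ≈ (41.310, 47.290)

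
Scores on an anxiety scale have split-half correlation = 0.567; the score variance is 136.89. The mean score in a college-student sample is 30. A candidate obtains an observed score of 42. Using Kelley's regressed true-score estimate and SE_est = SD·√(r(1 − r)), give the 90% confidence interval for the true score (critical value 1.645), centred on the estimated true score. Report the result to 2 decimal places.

σ = 136.89^(1/2) = 11.7000
r_full = 2·0.567 / (1 + 0.567) ≈ 0.7237
T̂ = r·X + (1 − r)·M = 0.7237*42 + 0.2763*30 ≈ 30.3944 + 8.2897 ≈ 38.6841
SE_est = SD * √(r(1 − r)) = 11.7000 * √0.2000 ≈ 11.7000 * 0.4472 ≈ 5.2320
90% CI: 38.6841 ± 8.6066 ≈ (30.0775, 47.2907)

[30.08, 47.29]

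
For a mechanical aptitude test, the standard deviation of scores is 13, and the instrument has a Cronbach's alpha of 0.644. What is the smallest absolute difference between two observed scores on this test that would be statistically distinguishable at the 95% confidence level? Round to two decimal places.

21.50

SEM = 13.0000 × √(1 − 0.6440) = 13.0000 × √0.3560 ≃ 13.0000 × 0.5967 ≃ 7.7565
SE_diff = SEM × √2 ≃ 7.7565 × 1.4142 ≃ 10.9694
Smallest detectable difference = 1.96×10.9694 ≃ 21.5000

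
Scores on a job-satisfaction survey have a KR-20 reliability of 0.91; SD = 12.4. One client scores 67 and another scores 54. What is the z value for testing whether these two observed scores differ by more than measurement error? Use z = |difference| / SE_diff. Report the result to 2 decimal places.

SEM = 12.40000*√(1 − 0.91000) ≈ 3.72000
Standard error of the difference = 3.72000·√2 ≈ 5.26087
z = |67 − 54| / 5.26087 = 13 / 5.26087 ≈ 2.47107

2.47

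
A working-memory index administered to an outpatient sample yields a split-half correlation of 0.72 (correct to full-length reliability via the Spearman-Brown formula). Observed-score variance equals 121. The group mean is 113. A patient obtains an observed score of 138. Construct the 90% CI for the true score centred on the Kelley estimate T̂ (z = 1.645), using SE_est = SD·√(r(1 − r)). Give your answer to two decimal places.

SD = √121 ≈ 11.000
r_full = 2·0.72 / (1 + 0.72) ≈ 0.837
Estimated true score = 0.837*138 + (1 − 0.837)*113 ≈ 133.930
SE_est = 11.000·√[r(1 − r)] ≈ 4.061
CI = 133.930 ± 1.645 * 4.061 → [127.250, 140.610]

[127.25, 140.61]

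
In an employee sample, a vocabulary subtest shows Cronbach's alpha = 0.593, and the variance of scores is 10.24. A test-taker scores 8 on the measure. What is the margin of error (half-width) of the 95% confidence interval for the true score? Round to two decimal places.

4.00

SD = √10.24 ≈ 3.200
The standard error of measurement is 3.200×√(1 − 0.593) ≈ 3.200×0.638 ≈ 2.041.
Margin = 1.96 × 2.041 ≈ 4.001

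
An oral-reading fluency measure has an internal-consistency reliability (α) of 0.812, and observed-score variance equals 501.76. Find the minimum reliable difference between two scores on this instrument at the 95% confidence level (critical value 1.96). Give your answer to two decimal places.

26.92

SD = √501.76 ≈ 22.400
The standard error of measurement is 22.400*√(1 − 0.812) ≈ 22.400*0.434 ≈ 9.712.
SE_diff = SEM * √2 ≈ 9.712 * 1.414 ≈ 13.735
Minimum reliable difference = 1.96 * SE_diff ≈ 1.96 * 13.735 ≈ 26.921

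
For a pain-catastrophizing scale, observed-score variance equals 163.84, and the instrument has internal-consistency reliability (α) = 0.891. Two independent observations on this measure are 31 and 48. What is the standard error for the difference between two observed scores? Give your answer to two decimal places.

5.98

SD = √163.84 = 12.8000
SEM = 12.8000 * √(1 − 0.8910) = 12.8000 * √0.1090 ≃ 12.8000 * 0.3302 ≃ 4.2259
Standard error of the difference = 4.2259·√2 ≃ 5.9764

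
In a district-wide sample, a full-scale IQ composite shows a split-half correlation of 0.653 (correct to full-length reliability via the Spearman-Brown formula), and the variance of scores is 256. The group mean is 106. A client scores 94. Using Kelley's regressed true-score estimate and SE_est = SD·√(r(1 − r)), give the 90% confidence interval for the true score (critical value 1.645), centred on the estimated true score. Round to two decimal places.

σ = 256^(1/2) = 16.00000
r_full = 2·0.653 / (1 + 0.653) ≈ 0.79008
Estimated true score = 0.79008*94 + (1 − 0.79008)*106 ≈ 96.51906
SE_est = SD * √(r(1 − r)) = 16.00000 * √0.16585 ≈ 16.00000 * 0.40725 ≈ 6.51604
90% CI: 96.51906 ± 10.71888 ≈ (85.80018, 107.23793)

[85.80, 107.24]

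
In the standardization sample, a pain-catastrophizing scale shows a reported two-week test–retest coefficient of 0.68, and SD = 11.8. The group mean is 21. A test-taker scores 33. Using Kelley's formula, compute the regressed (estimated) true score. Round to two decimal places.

Estimated true score = 0.6800×33 + (1 − 0.6800)×21 ≈ 29.1600

29.16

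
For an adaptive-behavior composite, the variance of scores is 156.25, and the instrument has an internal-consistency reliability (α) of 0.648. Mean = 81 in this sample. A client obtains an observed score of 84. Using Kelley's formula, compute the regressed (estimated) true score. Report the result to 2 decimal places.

T̂ = 0.6480(84) + 0.3520(81) ≈ 82.9440

82.94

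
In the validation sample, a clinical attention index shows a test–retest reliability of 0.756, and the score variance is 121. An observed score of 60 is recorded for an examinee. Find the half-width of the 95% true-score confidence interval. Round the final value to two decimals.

10.65

SD = √121 = 11.000
SEM = 11.000 · √(1 − 0.756) = 11.000 · √0.244 ≈ 11.000 · 0.494 ≈ 5.434
Half-width = 1.96·5.434 ≈ 10.650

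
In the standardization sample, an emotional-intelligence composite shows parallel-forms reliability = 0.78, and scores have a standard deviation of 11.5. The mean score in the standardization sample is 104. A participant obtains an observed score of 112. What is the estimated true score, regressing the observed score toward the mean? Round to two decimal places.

110.24

Estimated true score = 0.7800·112 + (1 − 0.7800)·104 ≈ 110.2400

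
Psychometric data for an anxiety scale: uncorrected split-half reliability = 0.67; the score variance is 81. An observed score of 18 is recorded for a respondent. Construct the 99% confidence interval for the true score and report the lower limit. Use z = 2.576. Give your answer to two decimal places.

7.69

SD = √81 ≈ 9.000
r_full = 2·0.67 / (1 + 0.67) ≈ 0.802
SEM = 9.000 · √(1 − 0.802) = 9.000 · √0.198 ≈ 9.000 · 0.445 ≈ 4.001
Half-width = 2.576·4.001 ≈ 10.306
Lower bound: 18 − 10.306 = 7.694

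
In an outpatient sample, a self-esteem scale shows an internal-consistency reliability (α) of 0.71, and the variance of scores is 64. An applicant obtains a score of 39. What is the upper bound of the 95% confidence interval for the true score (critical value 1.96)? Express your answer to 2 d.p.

47.44

σ = 64^(1/2) = 8.00000
SEM = 8.00000*√(1 − 0.71000) ≃ 4.30813
1.96 * SEM ≃ 8.44394
Upper limit = 39 + 8.44394 ≃ 47.44394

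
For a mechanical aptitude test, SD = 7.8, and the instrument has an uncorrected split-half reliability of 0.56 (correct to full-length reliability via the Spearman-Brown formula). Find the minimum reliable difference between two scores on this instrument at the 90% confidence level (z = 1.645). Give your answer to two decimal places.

9.64

r_full = 2·0.56 / (1 + 0.56) ≈ 0.7179
SEM = 7.8000×√(1 − 0.7179) ≈ 4.1425
Standard error of the difference = 4.1425·√2 ≈ 5.8583
Minimum reliable difference = 1.645 × SE_diff ≈ 1.645 × 5.8583 ≈ 9.6369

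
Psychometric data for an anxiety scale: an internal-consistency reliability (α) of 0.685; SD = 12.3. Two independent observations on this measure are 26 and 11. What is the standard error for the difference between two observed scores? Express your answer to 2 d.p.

SEM = 12.3000 × √(1 − 0.6850) = 12.3000 × √0.3150 ≈ 12.3000 × 0.5612 ≈ 6.9034
SE_diff = SEM × √2 ≈ 6.9034 × 1.4142 ≈ 9.7628

9.76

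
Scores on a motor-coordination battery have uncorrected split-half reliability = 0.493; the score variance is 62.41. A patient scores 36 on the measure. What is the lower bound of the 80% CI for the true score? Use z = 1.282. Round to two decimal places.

30.10

SD = √62.41 ≈ 7.9000
r_full = 2·0.493 / (1 + 0.493) ≈ 0.6604
SEM = 7.9000 · √(1 − 0.6604) = 7.9000 · √0.3396 ≈ 7.9000 · 0.5827 ≈ 4.6036
Half-width = 1.282·4.6036 ≈ 5.9019
Lower limit = 36 − 5.9019 ≈ 30.0981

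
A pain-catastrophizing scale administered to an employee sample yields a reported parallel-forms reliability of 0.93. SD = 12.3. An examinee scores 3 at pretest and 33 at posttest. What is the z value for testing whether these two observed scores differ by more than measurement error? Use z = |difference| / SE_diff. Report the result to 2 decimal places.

6.52

SEM = 12.300*√(1 − 0.930) ≃ 3.254
SE_diff = SEM * √2 ≃ 3.254 * 1.414 ≃ 4.602
z = |3 − 33| / 4.602 = 30 / 4.602 ≃ 6.519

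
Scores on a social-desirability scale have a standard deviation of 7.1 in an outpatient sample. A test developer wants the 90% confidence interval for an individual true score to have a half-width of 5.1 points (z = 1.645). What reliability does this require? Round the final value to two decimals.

SEM needed = half-width / z = 5.1/1.645 ≃ 3.100
r = 1 − (3.100/7.1)² ≃ 1 − 0.191 ≃ 0.809

0.81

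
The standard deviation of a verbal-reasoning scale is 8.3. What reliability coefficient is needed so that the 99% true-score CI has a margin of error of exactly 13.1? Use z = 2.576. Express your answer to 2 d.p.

0.62

SEM needed = half-width / z = 13.1/2.576 ≃ 5.0854
Required reliability = 1 − (SEM/SD)² = 1 − 0.3754 ≃ 0.6246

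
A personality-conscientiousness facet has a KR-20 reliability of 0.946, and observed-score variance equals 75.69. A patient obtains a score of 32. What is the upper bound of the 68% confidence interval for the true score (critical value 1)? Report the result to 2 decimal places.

SD = √75.69 ≃ 8.7000
SEM = 8.7000 * √(1 − 0.9460) = 8.7000 * √0.0540 ≃ 8.7000 * 0.2324 ≃ 2.0217
1 * SEM ≃ 2.0217
Upper bound: 32 + 2.0217 = 34.0217

34.02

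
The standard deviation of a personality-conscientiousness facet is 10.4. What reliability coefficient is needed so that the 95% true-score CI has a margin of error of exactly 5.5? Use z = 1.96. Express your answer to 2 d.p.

0.93

Required SEM = 5.5 / 1.96 ≈ 2.8061
Required reliability = 1 − (SEM/SD)² = 1 − 0.0728 ≈ 0.9272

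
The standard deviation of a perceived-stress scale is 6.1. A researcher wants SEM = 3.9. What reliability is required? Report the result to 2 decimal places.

0.59

Required reliability = 1 − (SEM/SD)² = 1 − 0.409 ≈ 0.591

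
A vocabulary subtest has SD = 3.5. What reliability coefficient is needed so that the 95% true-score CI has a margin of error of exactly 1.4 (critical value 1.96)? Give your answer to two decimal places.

Required SEM = 1.4 / 1.96 ≃ 0.7143
Required reliability = 1 − (SEM/SD)² = 1 − 0.0416 ≃ 0.9584

0.96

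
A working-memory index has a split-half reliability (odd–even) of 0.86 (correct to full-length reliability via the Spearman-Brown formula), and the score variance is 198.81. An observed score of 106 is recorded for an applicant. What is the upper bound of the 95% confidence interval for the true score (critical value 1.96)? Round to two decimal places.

113.58

SD = √198.81 ≈ 14.1000
Full-length reliability (Spearman-Brown) = 2(0.86)/(1+0.86) ≈ 0.9247
SEM = 14.1000 * √(1 − 0.9247) = 14.1000 * √0.0753 ≈ 14.1000 * 0.2744 ≈ 3.8684
1.96 * SEM ≈ 7.5820
Upper limit = 106 + 7.5820 ≈ 113.5820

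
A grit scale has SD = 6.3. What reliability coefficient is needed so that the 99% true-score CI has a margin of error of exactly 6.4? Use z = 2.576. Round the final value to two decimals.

SEM needed = half-width / z = 6.4/2.576 ≈ 2.4845
r = 1 − (SEM / SD)² = 1 − (2.4845 / 6.3)² ≈ 1 − 0.1555 ≈ 0.8445

0.84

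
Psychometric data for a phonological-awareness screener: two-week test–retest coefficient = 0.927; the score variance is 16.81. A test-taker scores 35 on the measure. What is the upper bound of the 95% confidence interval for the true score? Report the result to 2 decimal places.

σ = 16.81^(1/2) = 4.10000
The standard error of measurement is 4.10000·√(1 − 0.92700) ≈ 4.10000·0.27019 ≈ 1.10776.
Margin = 1.96 · 1.10776 ≈ 2.17121
Upper limit = 35 + 2.17121 ≈ 37.17121

37.17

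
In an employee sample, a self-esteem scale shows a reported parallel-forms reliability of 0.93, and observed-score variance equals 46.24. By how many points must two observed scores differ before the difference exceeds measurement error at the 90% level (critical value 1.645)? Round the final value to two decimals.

σ = 46.24^(1/2) = 6.8000
SEM = 6.8000*√(1 − 0.9300) ≈ 1.7991
Standard error of the difference = 1.7991·√2 ≈ 2.5443
Minimum reliable difference = 1.645 * SE_diff ≈ 1.645 * 2.5443 ≈ 4.1854

4.19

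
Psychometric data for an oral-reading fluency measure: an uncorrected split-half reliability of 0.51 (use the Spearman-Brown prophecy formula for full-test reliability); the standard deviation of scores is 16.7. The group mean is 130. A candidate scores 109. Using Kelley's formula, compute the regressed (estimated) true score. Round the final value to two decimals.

115.81

Spearman-Brown: r = 2(0.51) / (1 + 0.51) = 1.02000 / 1.51000 ≃ 0.67550
T̂ = 0.67550(109) + 0.32450(130) ≃ 115.81457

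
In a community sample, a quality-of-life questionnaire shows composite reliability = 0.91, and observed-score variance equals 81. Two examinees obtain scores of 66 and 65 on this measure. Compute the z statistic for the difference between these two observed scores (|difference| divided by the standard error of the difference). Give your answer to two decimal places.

0.26

σ = 81^(1/2) = 9.0000
SEM = 9.0000 · √(1 − 0.9100) = 9.0000 · √0.0900 ≈ 9.0000 · 0.3000 ≈ 2.7000
SE_diff = SEM · √2 ≈ 2.7000 · 1.4142 ≈ 3.8184
z = |66 − 65| / 3.8184 = 1 / 3.8184 ≈ 0.2619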